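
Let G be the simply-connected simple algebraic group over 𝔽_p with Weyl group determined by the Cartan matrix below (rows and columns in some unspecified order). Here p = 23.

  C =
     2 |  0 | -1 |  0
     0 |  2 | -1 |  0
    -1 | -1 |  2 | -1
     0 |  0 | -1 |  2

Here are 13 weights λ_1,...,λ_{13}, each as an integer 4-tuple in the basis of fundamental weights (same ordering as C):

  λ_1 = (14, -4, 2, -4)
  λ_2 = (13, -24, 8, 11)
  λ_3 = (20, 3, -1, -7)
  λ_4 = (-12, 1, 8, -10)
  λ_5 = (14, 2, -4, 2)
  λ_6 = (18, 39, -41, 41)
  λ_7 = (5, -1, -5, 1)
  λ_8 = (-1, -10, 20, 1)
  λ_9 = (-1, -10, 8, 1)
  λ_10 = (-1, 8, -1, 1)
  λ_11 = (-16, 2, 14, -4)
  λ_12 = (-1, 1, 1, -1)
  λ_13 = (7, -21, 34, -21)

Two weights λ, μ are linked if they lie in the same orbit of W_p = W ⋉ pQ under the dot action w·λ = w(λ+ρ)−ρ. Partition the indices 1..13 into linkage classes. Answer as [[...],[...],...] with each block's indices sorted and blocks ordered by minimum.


Dynkin diagram of C (from the 6 off-diagonal −1 entries): D_4.

λ_j+ρ reflected into Ā_23 (⟨·,θ^∨⟩≤23); 4-tuples as given:

  λ_1 → (12, 0, 3, 0)
  λ_2 → (0, 9, 0, 2)
  λ_3 → (15, 2, 2, 0)
  λ_4 → (0, 9, 0, 2)
  λ_5 → (12, 0, 3, 0)
  λ_6 → (15, 2, 2, 0)
  λ_7 → (0, 2, 2, 0)
  λ_8 → (0, 9, 0, 2)
  λ_9 → (0, 9, 0, 2)
  λ_10 → (0, 9, 0, 2)
  λ_11 → (12, 0, 3, 0)
  λ_12 → (0, 2, 2, 0)
  λ_13 → (12, 0, 3, 0)

These 13 weights hit 4 W_23-dot-orbits; sizes (4, 5, 2, 2):

[[1, 5, 11, 13], [2, 4, 8, 9, 10], [3, 6], [7, 12]]


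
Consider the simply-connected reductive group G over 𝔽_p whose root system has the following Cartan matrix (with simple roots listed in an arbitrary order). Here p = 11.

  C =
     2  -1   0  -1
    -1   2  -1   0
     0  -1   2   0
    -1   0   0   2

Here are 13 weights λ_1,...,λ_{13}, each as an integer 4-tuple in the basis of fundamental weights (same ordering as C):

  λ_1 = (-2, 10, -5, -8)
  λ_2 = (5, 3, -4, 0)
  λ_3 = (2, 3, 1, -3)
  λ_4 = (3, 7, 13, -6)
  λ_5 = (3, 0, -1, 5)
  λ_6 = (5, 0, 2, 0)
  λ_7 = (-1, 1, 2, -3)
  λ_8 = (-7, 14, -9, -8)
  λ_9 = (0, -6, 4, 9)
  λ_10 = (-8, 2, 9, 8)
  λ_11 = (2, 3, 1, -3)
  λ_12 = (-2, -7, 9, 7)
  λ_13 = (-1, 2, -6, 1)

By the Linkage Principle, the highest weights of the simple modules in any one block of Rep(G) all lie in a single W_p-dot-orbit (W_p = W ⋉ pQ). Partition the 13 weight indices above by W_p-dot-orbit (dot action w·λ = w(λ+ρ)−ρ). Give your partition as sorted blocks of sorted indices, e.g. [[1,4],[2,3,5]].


Root system A_4: the 4×4 matrix C matches after relabeling.

Folding the 13 weights λ_j+ρ into Ā_11 (reps in the given 4-coord order):

  λ_1+ρ ↦ (6, 1, 3, 1);  λ_2+ρ ↦ (6, 1, 3, 1);  λ_3+ρ ↦ (1, 4, 2, 2);  λ_4+ρ ↦ (6, 1, 3, 1);  λ_5+ρ ↦ (4, 1, 0, 6);  λ_6+ρ ↦ (6, 1, 3, 1);  λ_7+ρ ↦ (2, 0, 3, 0);  λ_8+ρ ↦ (1, 4, 2, 2);  λ_9+ρ ↦ (4, 1, 0, 6);  λ_10+ρ ↦ (1, 4, 2, 2);  λ_11+ρ ↦ (1, 4, 2, 2);  λ_12+ρ ↦ (6, 1, 3, 1);  λ_13+ρ ↦ (2, 0, 3, 0)

Partition of {1..13} into 4 W_11-dot-orbits:

[[1, 2, 4, 6, 12], [3, 8, 10, 11], [5, 9], [7, 13]]


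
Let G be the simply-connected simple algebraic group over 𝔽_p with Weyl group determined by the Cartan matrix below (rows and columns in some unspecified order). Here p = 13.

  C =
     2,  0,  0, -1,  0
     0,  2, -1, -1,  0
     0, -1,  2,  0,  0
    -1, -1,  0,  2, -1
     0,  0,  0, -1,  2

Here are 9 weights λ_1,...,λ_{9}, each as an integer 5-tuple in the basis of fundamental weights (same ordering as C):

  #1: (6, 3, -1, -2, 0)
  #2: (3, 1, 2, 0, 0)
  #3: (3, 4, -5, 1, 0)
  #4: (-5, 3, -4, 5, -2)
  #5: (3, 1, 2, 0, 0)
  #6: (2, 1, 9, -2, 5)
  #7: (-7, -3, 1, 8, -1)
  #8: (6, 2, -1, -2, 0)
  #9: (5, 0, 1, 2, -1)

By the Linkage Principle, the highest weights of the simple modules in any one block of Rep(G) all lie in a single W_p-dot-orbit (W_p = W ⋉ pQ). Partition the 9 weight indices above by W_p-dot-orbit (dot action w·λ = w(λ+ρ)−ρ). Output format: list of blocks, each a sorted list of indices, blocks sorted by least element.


Cartan matrix: type D_5 (|W|=1920); un-permuting the 5 rows.

Folding the 9 weights λ_j+ρ into Ā_13 (reps in the given 5-coord order):

    λ_1+ρ ↦ (6, 2, 0, 1, 0)
    λ_2+ρ ↦ (4, 1, 3, 1, 1)
    λ_3+ρ ↦ (4, 1, 3, 1, 1)
    λ_4+ρ ↦ (4, 1, 3, 1, 1)
    λ_5+ρ ↦ (4, 1, 3, 1, 1)
    λ_6+ρ ↦ (4, 1, 3, 1, 1)
    λ_7+ρ ↦ (6, 2, 0, 1, 0)
    λ_8+ρ ↦ (6, 2, 0, 1, 0)
    λ_9+ρ ↦ (6, 2, 0, 1, 0)

Linkage partition of the 9 weights (2 classes, p=13):

[[1, 7, 8, 9], [2, 3, 4, 5, 6]]


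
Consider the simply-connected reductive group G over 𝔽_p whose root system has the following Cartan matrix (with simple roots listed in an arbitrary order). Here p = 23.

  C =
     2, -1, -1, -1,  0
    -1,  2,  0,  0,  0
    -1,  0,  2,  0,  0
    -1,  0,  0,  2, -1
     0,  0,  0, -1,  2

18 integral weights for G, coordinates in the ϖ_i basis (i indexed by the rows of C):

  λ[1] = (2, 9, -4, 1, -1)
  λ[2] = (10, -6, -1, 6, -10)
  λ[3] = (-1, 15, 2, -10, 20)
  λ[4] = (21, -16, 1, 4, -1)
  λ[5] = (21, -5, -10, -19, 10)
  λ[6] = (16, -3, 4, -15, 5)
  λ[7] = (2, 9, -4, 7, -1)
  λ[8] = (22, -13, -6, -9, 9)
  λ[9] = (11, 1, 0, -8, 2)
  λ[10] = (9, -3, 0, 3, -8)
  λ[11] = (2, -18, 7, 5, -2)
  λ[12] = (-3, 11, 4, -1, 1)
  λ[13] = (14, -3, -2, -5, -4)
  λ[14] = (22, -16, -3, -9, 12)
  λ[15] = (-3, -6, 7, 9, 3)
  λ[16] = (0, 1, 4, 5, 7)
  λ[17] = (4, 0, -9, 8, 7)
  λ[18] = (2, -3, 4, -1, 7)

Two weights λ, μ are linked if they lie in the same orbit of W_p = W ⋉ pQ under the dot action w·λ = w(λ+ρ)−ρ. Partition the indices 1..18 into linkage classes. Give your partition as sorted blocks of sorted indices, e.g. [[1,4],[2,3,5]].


Dynkin diagram of C (from the 8 off-diagonal −1 entries): D_5.

Folding the 18 weights λ_j+ρ into Ā_23 (reps in the given 5-coord order):

    [1] (0, 10, 3, 2, 0)
    [2] (4, 5, 0, 1, 7)
    [3] (5, 2, 1, 3, 4)
    [4] (4, 5, 0, 1, 7)
    [5] (4, 5, 0, 1, 7)
    [6] (1, 2, 5, 0, 8)
    [7] (0, 10, 3, 2, 0)
    [8] (0, 10, 3, 2, 0)
    [9] (5, 2, 1, 3, 4)
    [10] (5, 2, 1, 3, 4)
    [11] (1, 2, 5, 0, 8)
    [12] (0, 10, 3, 2, 0)
    [13] (5, 2, 1, 3, 4)
    [14] (0, 10, 3, 2, 0)
    [15] (5, 2, 1, 3, 4)
    [16] (1, 2, 5, 0, 8)
    [17] (1, 2, 5, 0, 8)
    [18] (1, 2, 5, 0, 8)

Partition of {1..18} into 4 W_23-dot-orbits:

[[1, 7, 8, 12, 14], [2, 4, 5], [3, 9, 10, 13, 15], [6, 11, 16, 17, 18]]


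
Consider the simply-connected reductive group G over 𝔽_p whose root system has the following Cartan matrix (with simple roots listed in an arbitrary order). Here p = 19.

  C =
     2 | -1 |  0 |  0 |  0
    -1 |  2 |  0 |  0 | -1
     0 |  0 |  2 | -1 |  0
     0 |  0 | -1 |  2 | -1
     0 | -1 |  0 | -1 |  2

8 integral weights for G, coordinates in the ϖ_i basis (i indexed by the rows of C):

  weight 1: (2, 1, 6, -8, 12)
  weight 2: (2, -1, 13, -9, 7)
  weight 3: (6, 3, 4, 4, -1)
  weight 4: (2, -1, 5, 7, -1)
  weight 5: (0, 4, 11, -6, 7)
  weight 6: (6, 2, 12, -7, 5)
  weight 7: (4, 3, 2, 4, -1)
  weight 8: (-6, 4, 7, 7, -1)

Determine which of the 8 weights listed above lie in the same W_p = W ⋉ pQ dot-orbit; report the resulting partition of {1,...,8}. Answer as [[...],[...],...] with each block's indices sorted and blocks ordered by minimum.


A_5 Cartan matrix, 5 simple roots permuted; ρ=(1,1,1,1,1).

Alcove-folded reps (p=19, 8 weights, presented ϖ-order):

  λ_1 → (3, 2, 0, 7, 6);  λ_2 → (3, 0, 6, 8, 0);  λ_3 → (5, 4, 3, 5, 0);  λ_4 → (3, 0, 6, 8, 0);  λ_5 → (1, 4, 5, 5, 3);  λ_6 → (3, 3, 3, 6, 0);  λ_7 → (5, 4, 3, 5, 0);  λ_8 → (3, 0, 6, 8, 0)

The 8 indices split into 5 linkage classes (same alcove rep ⇔ same W_19-dot-orbit):

[[1], [2, 4, 8], [3, 7], [5], [6]]


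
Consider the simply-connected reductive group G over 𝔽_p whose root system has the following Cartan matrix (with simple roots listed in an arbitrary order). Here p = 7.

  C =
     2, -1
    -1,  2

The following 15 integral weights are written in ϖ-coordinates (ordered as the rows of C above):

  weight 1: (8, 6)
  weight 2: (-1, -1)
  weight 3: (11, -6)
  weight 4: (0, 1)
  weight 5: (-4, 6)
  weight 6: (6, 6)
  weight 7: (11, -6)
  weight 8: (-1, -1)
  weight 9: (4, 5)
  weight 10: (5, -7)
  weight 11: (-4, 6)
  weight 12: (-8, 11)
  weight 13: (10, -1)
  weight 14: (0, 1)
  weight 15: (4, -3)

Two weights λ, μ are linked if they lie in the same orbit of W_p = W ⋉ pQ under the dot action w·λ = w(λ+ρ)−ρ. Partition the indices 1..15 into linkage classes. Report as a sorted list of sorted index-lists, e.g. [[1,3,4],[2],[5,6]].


Cartan matrix: type A_2 (|W|=6); un-permuting the 2 rows.

Each λ_j+ρ reduced to Ā_7; 2-tuples below use C's row order:

  λ_1 → (2, 0);  λ_2 → (0, 0);  λ_3 → (2, 0);  λ_4 → (1, 2);  λ_5 → (3, 4);  λ_6 → (0, 0);  λ_7 → (2, 0);  λ_8 → (0, 0);  λ_9 → (1, 2);  λ_10 → (0, 6);  λ_11 → (3, 4);  λ_12 → (2, 0);  λ_13 → (3, 4);  λ_14 → (1, 2);  λ_15 → (3, 2)

6 distinct reps among the 15 weights ⇒ 6 W_7-linkage classes:

[[1, 3, 7, 12], [2, 6, 8], [4, 9, 14], [5, 11, 13], [10], [15]]


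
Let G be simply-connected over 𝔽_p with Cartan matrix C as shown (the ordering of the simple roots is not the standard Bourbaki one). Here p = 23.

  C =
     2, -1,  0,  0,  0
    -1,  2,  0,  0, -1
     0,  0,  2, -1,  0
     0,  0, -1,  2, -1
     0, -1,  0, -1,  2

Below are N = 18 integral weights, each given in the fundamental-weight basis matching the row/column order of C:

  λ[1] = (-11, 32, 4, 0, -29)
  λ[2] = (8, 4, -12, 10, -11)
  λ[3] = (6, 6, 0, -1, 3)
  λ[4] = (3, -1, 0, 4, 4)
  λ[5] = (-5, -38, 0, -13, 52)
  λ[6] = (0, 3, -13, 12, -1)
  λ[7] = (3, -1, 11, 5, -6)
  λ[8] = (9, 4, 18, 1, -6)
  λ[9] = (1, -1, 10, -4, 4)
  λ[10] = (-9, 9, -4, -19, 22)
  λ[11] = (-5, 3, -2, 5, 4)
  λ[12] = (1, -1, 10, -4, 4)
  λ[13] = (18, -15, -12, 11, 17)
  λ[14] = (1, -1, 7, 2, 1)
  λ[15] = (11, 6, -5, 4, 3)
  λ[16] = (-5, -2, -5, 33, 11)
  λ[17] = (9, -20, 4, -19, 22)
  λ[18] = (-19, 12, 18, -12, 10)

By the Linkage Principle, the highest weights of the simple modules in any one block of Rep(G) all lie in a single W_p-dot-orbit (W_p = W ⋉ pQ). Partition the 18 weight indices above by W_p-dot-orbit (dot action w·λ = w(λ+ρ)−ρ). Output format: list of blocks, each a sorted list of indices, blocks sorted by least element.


A_5 Cartan matrix, 5 simple roots permuted; ρ=(1,1,1,1,1).

λ_j+ρ reflected into Ā_23 (⟨·,θ^∨⟩≤23); 5-tuples as given:

  [1] (1, 4, 12, 1, 0)
  [2] (4, 0, 1, 5, 5)
  [3] (7, 7, 1, 0, 4)
  [4] (4, 0, 1, 5, 5)
  [5] (7, 7, 1, 0, 4)
  [6] (1, 4, 12, 1, 0)
  [7] (1, 4, 12, 1, 0)
  [8] (2, 0, 8, 3, 2)
  [9] (2, 0, 8, 3, 2)
  [10] (2, 0, 8, 3, 2)
  [11] (4, 0, 1, 5, 5)
  [12] (2, 0, 8, 3, 2)
  [13] (7, 7, 1, 0, 4)
  [14] (2, 0, 8, 3, 2)
  [15] (7, 7, 1, 0, 4)
  [16] (7, 7, 1, 0, 4)
  [17] (5, 4, 4, 9, 1)
  [18] (4, 0, 1, 5, 5)

The 18 indices split into 5 linkage classes (same alcove rep ⇔ same W_23-dot-orbit):

[[1, 6, 7], [2, 4, 11, 18], [3, 5, 13, 15, 16], [8, 9, 10, 12, 14], [17]]


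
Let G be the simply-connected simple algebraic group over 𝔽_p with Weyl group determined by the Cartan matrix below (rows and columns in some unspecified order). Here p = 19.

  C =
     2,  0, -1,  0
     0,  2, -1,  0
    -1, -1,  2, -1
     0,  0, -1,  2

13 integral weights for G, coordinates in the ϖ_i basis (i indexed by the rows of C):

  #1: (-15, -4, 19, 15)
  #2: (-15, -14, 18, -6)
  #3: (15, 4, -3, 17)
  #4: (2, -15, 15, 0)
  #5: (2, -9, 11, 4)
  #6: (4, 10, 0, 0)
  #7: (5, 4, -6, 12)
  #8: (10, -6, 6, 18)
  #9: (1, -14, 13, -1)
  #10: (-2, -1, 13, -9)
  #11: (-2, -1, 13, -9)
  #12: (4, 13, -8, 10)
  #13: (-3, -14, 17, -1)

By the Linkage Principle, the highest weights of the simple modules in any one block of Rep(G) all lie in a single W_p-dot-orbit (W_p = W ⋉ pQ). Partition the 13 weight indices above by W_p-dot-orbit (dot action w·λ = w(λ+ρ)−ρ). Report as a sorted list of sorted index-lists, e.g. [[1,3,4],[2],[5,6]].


C ↔ D_4 under row/col permutation; |W(D_4)| = 192.

W_19-reps of the 13 weights in Ā_19 (same 4-coord order as C):

  1: (2, 13, 1, 0)
  2: (1, 0, 5, 8)
  3: (2, 13, 1, 0)
  4: (2, 13, 1, 0)
  5: (2, 7, 1, 4)
  6: (5, 11, 1, 1)
  7: (1, 0, 5, 8)
  8: (5, 11, 1, 1)
  9: (2, 13, 1, 0)
  10: (1, 0, 5, 8)
  11: (1, 0, 5, 8)
  12: (2, 7, 1, 4)
  13: (2, 13, 1, 0)

The 13 indices split into 4 linkage classes (same alcove rep ⇔ same W_19-dot-orbit):

[[1, 3, 4, 9, 13], [2, 7, 10, 11], [5, 12], [6, 8]]


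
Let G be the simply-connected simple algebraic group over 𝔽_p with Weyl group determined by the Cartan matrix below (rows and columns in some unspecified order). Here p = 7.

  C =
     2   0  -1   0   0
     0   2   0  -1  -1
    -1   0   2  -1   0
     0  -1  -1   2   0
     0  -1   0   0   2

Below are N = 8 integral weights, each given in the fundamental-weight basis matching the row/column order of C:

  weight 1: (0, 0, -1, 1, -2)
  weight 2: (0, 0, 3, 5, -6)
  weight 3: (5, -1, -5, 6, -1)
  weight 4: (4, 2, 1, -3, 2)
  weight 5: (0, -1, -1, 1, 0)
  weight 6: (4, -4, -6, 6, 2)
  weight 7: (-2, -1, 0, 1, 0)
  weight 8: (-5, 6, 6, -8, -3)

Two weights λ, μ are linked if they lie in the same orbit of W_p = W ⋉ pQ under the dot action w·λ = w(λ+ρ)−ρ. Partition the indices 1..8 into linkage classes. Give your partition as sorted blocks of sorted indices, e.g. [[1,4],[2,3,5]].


Dynkin diagram of C (from the 8 off-diagonal −1 entries): A_5.

Alcove-folded reps (p=7, 8 weights, presented ϖ-order):

  λ_1+ρ ↦ (1, 0, 0, 2, 1) · λ_2+ρ ↦ (1, 0, 0, 2, 1) · λ_3+ρ ↦ (0, 2, 4, 1, 0) · λ_4+ρ ↦ (1, 0, 0, 2, 1) · λ_5+ρ ↦ (1, 0, 0, 2, 1) · λ_6+ρ ↦ (0, 2, 4, 1, 0) · λ_7+ρ ↦ (1, 0, 0, 2, 1) · λ_8+ρ ↦ (0, 2, 4, 1, 0)

Grouping the 8 weights by Ā_7-representative: 2 linkage classes.

[[1, 2, 4, 5, 7], [3, 6, 8]]


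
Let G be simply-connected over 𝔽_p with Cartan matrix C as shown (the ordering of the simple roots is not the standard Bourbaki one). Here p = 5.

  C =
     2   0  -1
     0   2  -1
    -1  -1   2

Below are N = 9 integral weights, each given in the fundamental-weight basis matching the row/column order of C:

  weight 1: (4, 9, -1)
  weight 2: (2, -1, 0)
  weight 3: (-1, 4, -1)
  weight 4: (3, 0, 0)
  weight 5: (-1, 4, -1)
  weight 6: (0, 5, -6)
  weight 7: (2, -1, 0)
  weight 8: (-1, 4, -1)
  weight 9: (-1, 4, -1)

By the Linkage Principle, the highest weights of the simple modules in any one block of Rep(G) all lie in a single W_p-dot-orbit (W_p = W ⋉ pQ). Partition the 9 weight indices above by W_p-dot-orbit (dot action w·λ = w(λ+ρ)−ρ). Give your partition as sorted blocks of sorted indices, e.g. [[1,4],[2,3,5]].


A_3 Cartan matrix, 3 simple roots permuted; ρ=(1,1,1).

Alcove-folded reps (p=5, 9 weights, presented ϖ-order):

    λ_1 → (0, 5, 0)
    λ_2 → (3, 0, 1)
    λ_3 → (0, 5, 0)
    λ_4 → (3, 0, 1)
    λ_5 → (0, 5, 0)
    λ_6 → (3, 0, 1)
    λ_7 → (3, 0, 1)
    λ_8 → (0, 5, 0)
    λ_9 → (0, 5, 0)

Grouping the 9 weights by Ā_5-representative: 2 linkage classes.

[[1, 3, 5, 8, 9], [2, 4, 6, 7]]


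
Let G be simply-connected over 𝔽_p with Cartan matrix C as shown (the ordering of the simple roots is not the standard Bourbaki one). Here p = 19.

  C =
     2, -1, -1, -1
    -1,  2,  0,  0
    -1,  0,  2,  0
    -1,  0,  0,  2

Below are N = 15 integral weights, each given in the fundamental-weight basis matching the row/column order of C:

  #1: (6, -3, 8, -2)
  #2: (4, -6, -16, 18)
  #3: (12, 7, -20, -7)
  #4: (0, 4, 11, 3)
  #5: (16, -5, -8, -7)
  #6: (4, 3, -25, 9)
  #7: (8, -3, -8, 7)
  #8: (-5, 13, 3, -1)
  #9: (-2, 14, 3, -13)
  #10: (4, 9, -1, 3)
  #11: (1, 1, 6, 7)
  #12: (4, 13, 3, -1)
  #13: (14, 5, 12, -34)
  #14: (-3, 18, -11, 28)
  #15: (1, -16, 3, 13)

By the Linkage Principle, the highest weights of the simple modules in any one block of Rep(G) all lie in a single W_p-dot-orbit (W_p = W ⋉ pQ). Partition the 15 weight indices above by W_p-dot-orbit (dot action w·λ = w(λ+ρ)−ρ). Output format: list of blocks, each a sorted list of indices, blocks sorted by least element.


D_4 Cartan matrix, 4 simple roots permuted; ρ=(1,1,1,1).

Folding the 15 weights λ_j+ρ into Ā_19 (reps in the given 4-coord order):

  λ_1+ρ ↦ (3, 2, 9, 1) · λ_2+ρ ↦ (0, 10, 0, 4) · λ_3+ρ ↦ (0, 4, 7, 6) · λ_4+ρ ↦ (3, 2, 9, 1) · λ_5+ρ ↦ (0, 4, 7, 6) · λ_6+ρ ↦ (0, 10, 0, 4) · λ_7+ρ ↦ (0, 2, 7, 8) · λ_8+ρ ↦ (0, 10, 0, 4) · λ_9+ρ ↦ (3, 2, 9, 1) · λ_10+ρ ↦ (0, 10, 0, 4) · λ_11+ρ ↦ (0, 2, 7, 8) · λ_12+ρ ↦ (0, 10, 0, 4) · λ_13+ρ ↦ (3, 2, 9, 1) · λ_14+ρ ↦ (0, 2, 7, 8) · λ_15+ρ ↦ (3, 2, 9, 1)

Grouping the 15 weights by Ā_19-representative: 4 linkage classes.

[[1, 4, 9, 13, 15], [2, 6, 8, 10, 12], [3, 5], [7, 11, 14]]


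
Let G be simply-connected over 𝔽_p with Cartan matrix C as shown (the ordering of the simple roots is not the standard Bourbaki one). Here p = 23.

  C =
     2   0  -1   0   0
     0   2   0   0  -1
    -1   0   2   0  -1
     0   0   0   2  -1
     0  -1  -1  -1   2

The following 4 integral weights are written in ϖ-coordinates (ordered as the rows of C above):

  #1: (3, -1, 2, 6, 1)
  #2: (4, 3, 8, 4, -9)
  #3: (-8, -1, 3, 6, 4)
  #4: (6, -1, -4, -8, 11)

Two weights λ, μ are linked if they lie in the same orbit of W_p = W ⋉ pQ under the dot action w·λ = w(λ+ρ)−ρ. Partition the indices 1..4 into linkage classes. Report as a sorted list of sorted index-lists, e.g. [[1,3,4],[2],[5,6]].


D_5 Cartan matrix, 5 simple roots permuted; ρ=(1,1,1,1,1).

λ_j+ρ reflected into Ā_23 (⟨·,θ^∨⟩≤23); 5-tuples as given:

  [1] (4, 0, 3, 7, 2) · [2] (5, 4, 1, 3, 1) · [3] (4, 0, 3, 7, 2) · [4] (4, 0, 3, 7, 2)

2 distinct reps among the 4 weights ⇒ 2 W_23-linkage classes:

[[1, 3, 4], [2]]


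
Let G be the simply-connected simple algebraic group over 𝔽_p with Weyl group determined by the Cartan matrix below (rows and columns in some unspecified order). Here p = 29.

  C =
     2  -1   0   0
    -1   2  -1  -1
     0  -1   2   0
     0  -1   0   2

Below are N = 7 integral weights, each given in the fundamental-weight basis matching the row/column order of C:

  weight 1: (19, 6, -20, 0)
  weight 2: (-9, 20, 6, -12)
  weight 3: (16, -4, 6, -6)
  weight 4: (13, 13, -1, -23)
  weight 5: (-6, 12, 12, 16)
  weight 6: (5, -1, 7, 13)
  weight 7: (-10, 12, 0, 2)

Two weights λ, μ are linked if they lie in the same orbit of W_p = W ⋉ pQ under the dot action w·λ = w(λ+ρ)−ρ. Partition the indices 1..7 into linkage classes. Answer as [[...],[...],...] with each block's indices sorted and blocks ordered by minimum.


C ↔ D_4 under row/col permutation; |W(D_4)| = 192.

W_29-reps of the 7 weights in Ā_29 (same 4-coord order as C):

  1: (8, 1, 7, 11)
  2: (8, 1, 7, 11)
  3: (9, 4, 1, 3)
  4: (6, 0, 8, 14)
  5: (9, 4, 1, 3)
  6: (6, 0, 8, 14)
  7: (9, 4, 1, 3)

Partition of {1..7} into 3 W_29-dot-orbits:

[[1, 2], [3, 5, 7], [4, 6]]


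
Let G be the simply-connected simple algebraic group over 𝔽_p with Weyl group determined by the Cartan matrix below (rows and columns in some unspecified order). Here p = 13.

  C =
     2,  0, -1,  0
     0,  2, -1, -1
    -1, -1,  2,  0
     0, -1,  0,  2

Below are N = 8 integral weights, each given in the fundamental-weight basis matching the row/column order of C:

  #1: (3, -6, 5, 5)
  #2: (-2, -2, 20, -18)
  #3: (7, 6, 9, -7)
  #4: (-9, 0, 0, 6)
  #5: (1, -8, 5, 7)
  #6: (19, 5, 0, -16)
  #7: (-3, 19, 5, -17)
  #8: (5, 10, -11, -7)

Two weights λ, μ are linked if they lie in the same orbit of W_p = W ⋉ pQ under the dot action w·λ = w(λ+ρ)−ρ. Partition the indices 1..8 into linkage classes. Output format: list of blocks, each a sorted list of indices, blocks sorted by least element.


Dynkin diagram of C (from the 6 off-diagonal −1 entries): A_4.

Alcove-folded reps (p=13, 8 weights, presented ϖ-order):

    λ_1 → (4, 5, 1, 1)
    λ_2 → (4, 5, 1, 1)
    λ_3 → (4, 5, 1, 1)
    λ_4 → (1, 6, 1, 1)
    λ_5 → (1, 6, 1, 1)
    λ_6 → (1, 6, 1, 1)
    λ_7 → (4, 3, 4, 0)
    λ_8 → (4, 5, 1, 1)

Partition of {1..8} into 3 W_13-dot-orbits:

[[1, 2, 3, 8], [4, 5, 6], [7]]


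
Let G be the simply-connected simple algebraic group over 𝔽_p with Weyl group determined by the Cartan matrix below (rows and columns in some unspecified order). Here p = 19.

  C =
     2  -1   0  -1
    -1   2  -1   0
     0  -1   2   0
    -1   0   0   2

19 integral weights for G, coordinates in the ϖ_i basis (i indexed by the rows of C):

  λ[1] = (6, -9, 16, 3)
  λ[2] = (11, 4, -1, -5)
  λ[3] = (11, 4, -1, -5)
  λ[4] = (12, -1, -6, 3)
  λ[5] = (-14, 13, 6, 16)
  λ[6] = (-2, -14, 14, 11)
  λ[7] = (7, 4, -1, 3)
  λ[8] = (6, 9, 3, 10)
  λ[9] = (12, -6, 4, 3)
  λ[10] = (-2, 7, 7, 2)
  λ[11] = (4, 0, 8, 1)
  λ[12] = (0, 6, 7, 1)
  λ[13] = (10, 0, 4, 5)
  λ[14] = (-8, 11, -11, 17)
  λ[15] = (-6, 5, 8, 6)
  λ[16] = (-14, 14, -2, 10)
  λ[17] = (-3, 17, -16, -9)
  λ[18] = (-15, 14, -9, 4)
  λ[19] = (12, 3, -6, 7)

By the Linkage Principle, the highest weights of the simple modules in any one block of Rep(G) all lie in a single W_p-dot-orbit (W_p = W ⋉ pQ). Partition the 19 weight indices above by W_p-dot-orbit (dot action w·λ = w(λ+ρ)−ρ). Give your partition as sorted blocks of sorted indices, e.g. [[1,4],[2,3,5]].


Dynkin diagram of C (from the 6 off-diagonal −1 entries): A_4.

Alcove-folded reps (p=19, 19 weights, presented ϖ-order):

    λ_1+ρ ↦ (1, 7, 8, 2)
    λ_2+ρ ↦ (8, 5, 0, 4)
    λ_3+ρ ↦ (8, 5, 0, 4)
    λ_4+ρ ↦ (8, 5, 0, 4)
    λ_5+ρ ↦ (11, 1, 1, 2)
    λ_6+ρ ↦ (11, 1, 1, 2)
    λ_7+ρ ↦ (8, 5, 0, 4)
    λ_8+ρ ↦ (5, 1, 9, 2)
    λ_9+ρ ↦ (8, 5, 0, 4)
    λ_10+ρ ↦ (1, 7, 8, 2)
    λ_11+ρ ↦ (5, 1, 9, 2)
    λ_12+ρ ↦ (1, 7, 8, 2)
    λ_13+ρ ↦ (11, 1, 1, 2)
    λ_14+ρ ↦ (2, 5, 1, 7)
    λ_15+ρ ↦ (5, 1, 9, 2)
    λ_16+ρ ↦ (11, 1, 1, 2)
    λ_17+ρ ↦ (1, 7, 8, 2)
    λ_18+ρ ↦ (2, 5, 1, 7)
    λ_19+ρ ↦ (11, 1, 1, 2)

5 distinct reps among the 19 weights ⇒ 5 W_19-linkage classes:

[[1, 10, 12, 17], [2, 3, 4, 7, 9], [5, 6, 13, 16, 19], [8, 11, 15], [14, 18]]


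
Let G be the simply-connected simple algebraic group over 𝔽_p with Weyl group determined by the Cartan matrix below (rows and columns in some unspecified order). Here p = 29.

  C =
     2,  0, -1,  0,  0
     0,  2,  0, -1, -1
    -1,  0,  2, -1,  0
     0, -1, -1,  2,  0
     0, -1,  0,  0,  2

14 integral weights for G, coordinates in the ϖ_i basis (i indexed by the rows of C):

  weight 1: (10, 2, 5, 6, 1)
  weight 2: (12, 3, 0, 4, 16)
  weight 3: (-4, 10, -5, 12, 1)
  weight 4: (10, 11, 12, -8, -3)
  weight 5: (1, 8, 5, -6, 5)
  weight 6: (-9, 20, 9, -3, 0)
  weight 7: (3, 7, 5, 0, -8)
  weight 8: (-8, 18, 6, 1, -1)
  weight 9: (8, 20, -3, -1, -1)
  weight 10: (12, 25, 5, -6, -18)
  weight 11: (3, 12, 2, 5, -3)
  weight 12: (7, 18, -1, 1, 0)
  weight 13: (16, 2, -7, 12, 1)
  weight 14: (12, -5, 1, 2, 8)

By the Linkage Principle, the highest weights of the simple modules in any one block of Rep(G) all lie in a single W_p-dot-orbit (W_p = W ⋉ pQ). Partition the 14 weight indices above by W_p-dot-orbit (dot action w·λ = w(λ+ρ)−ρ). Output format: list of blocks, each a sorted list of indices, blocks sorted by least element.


C ↔ A_5 under row/col permutation; |W(A_5)| = 720.

W_29-reps of the 14 weights in Ā_29 (same 5-coord order as C):

  [1] (11, 3, 6, 7, 2) · [2] (2, 4, 1, 5, 6) · [3] (4, 11, 3, 6, 2) · [4] (11, 3, 6, 7, 2) · [5] (2, 4, 1, 5, 6) · [6] (7, 19, 0, 2, 0) · [7] (4, 1, 6, 1, 7) · [8] (7, 19, 0, 2, 0) · [9] (7, 19, 0, 2, 0) · [10] (2, 4, 1, 5, 6) · [11] (4, 11, 3, 6, 2) · [12] (7, 19, 0, 2, 0) · [13] (11, 3, 6, 7, 2) · [14] (13, 3, 1, 1, 5)

6 distinct reps among the 14 weights ⇒ 6 W_29-linkage classes:

[[1, 4, 13], [2, 5, 10], [3, 11], [6, 8, 9, 12], [7], [14]]


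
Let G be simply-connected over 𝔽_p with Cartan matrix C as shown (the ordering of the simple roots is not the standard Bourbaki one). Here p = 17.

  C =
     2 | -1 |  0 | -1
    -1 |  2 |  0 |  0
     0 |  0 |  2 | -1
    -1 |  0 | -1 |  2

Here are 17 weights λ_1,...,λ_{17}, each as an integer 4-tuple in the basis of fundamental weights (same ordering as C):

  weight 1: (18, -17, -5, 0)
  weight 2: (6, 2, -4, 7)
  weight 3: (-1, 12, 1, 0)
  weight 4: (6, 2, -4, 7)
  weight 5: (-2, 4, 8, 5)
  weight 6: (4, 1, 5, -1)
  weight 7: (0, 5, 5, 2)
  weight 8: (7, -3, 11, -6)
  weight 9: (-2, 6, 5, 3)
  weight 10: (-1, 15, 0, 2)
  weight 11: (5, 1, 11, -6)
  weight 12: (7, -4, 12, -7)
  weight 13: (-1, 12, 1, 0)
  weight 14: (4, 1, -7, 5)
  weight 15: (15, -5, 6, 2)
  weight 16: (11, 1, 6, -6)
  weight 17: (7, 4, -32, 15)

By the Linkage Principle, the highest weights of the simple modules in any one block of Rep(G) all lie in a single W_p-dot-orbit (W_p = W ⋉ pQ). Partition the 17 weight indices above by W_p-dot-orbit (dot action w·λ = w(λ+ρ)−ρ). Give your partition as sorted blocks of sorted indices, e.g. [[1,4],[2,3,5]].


Cartan matrix: type A_4 (|W|=120); un-permuting the 4 rows.

Ā_17 reps of the 17 weights (A_4, coords as presented):

  λ_1+ρ ↦ (0, 13, 2, 1)
  λ_2+ρ ↦ (7, 2, 2, 5)
  λ_3+ρ ↦ (0, 13, 2, 1)
  λ_4+ρ ↦ (7, 2, 2, 5)
  λ_5+ρ ↦ (1, 2, 7, 5)
  λ_6+ρ ↦ (5, 2, 6, 0)
  λ_7+ρ ↦ (1, 6, 6, 3)
  λ_8+ρ ↦ (1, 2, 7, 5)
  λ_9+ρ ↦ (1, 6, 6, 3)
  λ_10+ρ ↦ (0, 13, 2, 1)
  λ_11+ρ ↦ (1, 2, 7, 5)
  λ_12+ρ ↦ (1, 2, 7, 5)
  λ_13+ρ ↦ (0, 13, 2, 1)
  λ_14+ρ ↦ (5, 2, 6, 0)
  λ_15+ρ ↦ (7, 5, 2, 1)
  λ_16+ρ ↦ (7, 2, 2, 5)
  λ_17+ρ ↦ (7, 5, 2, 1)

The 17 indices split into 6 linkage classes (same alcove rep ⇔ same W_17-dot-orbit):

[[1, 3, 10, 13], [2, 4, 16], [5, 8, 11, 12], [6, 14], [7, 9], [15, 17]]


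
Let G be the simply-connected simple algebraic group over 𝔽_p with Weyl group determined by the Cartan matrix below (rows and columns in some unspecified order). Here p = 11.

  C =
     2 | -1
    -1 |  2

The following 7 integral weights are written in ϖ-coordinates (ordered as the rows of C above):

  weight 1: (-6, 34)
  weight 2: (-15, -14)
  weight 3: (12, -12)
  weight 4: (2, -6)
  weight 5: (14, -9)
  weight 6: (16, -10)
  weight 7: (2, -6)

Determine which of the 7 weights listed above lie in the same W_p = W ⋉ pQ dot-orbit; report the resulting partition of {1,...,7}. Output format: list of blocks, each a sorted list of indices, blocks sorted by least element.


Type A_2, rank 2, |W|=6; reorder rows/cols to standard.

Folding the 7 weights λ_j+ρ into Ā_11 (reps in the given 2-coord order):

  λ_1 → (2, 3)
  λ_2 → (2, 3)
  λ_3 → (0, 9)
  λ_4 → (2, 3)
  λ_5 → (3, 4)
  λ_6 → (2, 3)
  λ_7 → (2, 3)

These 7 weights hit 3 W_11-dot-orbits; sizes (5, 1, 1):

[[1, 2, 4, 6, 7], [3], [5]]


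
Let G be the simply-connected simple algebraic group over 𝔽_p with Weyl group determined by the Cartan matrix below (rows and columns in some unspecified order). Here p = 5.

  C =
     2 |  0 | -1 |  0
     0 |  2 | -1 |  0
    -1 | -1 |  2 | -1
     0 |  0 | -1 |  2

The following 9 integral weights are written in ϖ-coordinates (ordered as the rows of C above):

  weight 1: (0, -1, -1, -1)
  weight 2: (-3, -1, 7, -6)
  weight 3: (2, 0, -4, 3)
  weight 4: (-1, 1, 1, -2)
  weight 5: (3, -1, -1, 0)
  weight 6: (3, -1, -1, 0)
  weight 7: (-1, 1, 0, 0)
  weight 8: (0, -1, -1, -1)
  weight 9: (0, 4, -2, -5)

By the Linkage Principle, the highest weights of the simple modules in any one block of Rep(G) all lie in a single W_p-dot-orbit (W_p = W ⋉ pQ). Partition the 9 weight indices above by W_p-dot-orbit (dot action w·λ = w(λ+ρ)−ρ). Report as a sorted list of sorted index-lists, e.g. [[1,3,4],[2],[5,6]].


C ↔ D_4 under row/col permutation; |W(D_4)| = 192.

W_5-reps of the 9 weights in Ā_5 (same 4-coord order as C):

  λ_1+ρ ↦ (1, 0, 0, 0);  λ_2+ρ ↦ (0, 2, 1, 1);  λ_3+ρ ↦ (0, 2, 1, 1);  λ_4+ρ ↦ (0, 2, 1, 1);  λ_5+ρ ↦ (4, 0, 0, 1);  λ_6+ρ ↦ (4, 0, 0, 1);  λ_7+ρ ↦ (0, 2, 1, 1);  λ_8+ρ ↦ (1, 0, 0, 0);  λ_9+ρ ↦ (4, 0, 0, 1)

Grouping the 9 weights by Ā_5-representative: 3 linkage classes.

[[1, 8], [2, 3, 4, 7], [5, 6, 9]]


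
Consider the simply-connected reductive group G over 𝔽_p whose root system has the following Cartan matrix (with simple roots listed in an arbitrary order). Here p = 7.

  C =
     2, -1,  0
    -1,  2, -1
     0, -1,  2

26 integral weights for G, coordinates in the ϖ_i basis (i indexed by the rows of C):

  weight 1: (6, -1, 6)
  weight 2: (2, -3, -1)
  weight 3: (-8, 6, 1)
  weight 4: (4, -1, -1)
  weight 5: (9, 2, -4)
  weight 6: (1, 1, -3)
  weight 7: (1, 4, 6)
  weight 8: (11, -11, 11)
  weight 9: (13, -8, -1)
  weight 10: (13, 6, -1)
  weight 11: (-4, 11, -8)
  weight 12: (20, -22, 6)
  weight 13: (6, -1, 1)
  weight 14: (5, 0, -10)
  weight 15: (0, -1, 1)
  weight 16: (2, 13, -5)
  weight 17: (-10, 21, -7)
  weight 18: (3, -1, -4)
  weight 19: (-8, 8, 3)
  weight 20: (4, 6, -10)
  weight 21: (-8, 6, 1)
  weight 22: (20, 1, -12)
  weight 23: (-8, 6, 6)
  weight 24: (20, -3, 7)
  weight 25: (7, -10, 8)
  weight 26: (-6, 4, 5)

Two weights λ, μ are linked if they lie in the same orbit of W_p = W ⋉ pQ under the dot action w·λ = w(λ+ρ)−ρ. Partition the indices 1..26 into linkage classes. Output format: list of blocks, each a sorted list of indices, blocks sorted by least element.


Dynkin diagram of C (from the 4 off-diagonal −1 entries): A_3.

Alcove-folded reps (p=7, 26 weights, presented ϖ-order):

    λ_1+ρ ↦ (0, 0, 0)
    λ_2+ρ ↦ (1, 0, 2)
    λ_3+ρ ↦ (5, 0, 0)
    λ_4+ρ ↦ (5, 0, 0)
    λ_5+ρ ↦ (1, 3, 0)
    λ_6+ρ ↦ (2, 0, 2)
    λ_7+ρ ↦ (5, 0, 0)
    λ_8+ρ ↦ (2, 0, 2)
    λ_9+ρ ↦ (0, 0, 0)
    λ_10+ρ ↦ (0, 0, 0)
    λ_11+ρ ↦ (2, 0, 2)
    λ_12+ρ ↦ (0, 0, 0)
    λ_13+ρ ↦ (5, 0, 0)
    λ_14+ρ ↦ (0, 5, 1)
    λ_15+ρ ↦ (1, 0, 2)
    λ_16+ρ ↦ (1, 3, 0)
    λ_17+ρ ↦ (0, 5, 1)
    λ_18+ρ ↦ (1, 3, 0)
    λ_19+ρ ↦ (1, 0, 2)
    λ_20+ρ ↦ (2, 0, 2)
    λ_21+ρ ↦ (5, 0, 0)
    λ_22+ρ ↦ (2, 0, 2)
    λ_23+ρ ↦ (0, 0, 0)
    λ_24+ρ ↦ (0, 5, 1)
    λ_25+ρ ↦ (0, 5, 1)
    λ_26+ρ ↦ (1, 0, 2)

These 26 weights hit 6 W_7-dot-orbits; sizes (5, 4, 5, 3, 5, 4):

[[1, 9, 10, 12, 23], [2, 15, 19, 26], [3, 4, 7, 13, 21], [5, 16, 18], [6, 8, 11, 20, 22], [14, 17, 24, 25]]


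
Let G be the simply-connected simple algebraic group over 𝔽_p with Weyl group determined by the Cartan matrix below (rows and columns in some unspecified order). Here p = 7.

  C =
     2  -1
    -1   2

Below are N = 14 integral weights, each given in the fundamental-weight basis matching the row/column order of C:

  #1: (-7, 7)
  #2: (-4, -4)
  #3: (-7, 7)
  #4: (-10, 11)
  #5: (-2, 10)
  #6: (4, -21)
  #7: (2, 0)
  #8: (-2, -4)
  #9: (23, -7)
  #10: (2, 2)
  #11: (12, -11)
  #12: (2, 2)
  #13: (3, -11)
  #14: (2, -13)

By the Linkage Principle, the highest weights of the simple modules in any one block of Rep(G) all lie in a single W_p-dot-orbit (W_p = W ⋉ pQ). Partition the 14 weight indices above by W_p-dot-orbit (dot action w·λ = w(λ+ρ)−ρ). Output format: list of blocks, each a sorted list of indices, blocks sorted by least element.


Dynkin diagram of C (from the 2 off-diagonal −1 entries): A_2.

Each λ_j+ρ reduced to Ā_7; 2-tuples below use C's row order:

  1: (5, 1)
  2: (3, 3)
  3: (5, 1)
  4: (2, 2)
  5: (3, 3)
  6: (5, 1)
  7: (3, 1)
  8: (3, 1)
  9: (3, 3)
  10: (3, 3)
  11: (3, 1)
  12: (3, 3)
  13: (3, 1)
  14: (2, 2)

4 distinct reps among the 14 weights ⇒ 4 W_7-linkage classes:

[[1, 3, 6], [2, 5, 9, 10, 12], [4, 14], [7, 8, 11, 13]]


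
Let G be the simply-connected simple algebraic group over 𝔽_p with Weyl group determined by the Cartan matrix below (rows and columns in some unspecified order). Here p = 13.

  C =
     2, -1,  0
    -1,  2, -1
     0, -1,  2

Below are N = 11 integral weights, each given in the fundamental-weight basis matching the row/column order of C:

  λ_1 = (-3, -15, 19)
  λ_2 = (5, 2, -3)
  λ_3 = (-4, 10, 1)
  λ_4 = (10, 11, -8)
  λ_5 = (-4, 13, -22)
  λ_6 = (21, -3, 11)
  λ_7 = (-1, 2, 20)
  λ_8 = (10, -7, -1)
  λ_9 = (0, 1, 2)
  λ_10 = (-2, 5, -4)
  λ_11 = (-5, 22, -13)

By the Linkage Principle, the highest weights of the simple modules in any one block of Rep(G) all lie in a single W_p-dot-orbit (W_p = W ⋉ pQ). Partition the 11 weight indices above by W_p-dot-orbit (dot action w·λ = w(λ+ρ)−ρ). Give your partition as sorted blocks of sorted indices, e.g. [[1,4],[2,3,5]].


A_3 Cartan matrix, 3 simple roots permuted; ρ=(1,1,1).

Ā_13 reps of the 11 weights (A_3, coords as presented):

  [1] (6, 1, 2) · [2] (6, 1, 2) · [3] (3, 8, 2) · [4] (1, 2, 3) · [5] (1, 2, 3) · [6] (6, 1, 2) · [7] (3, 8, 2) · [8] (5, 0, 6) · [9] (1, 2, 3) · [10] (1, 2, 3) · [11] (6, 1, 2)

Linkage partition of the 11 weights (4 classes, p=13):

[[1, 2, 6, 11], [3, 7], [4, 5, 9, 10], [8]]


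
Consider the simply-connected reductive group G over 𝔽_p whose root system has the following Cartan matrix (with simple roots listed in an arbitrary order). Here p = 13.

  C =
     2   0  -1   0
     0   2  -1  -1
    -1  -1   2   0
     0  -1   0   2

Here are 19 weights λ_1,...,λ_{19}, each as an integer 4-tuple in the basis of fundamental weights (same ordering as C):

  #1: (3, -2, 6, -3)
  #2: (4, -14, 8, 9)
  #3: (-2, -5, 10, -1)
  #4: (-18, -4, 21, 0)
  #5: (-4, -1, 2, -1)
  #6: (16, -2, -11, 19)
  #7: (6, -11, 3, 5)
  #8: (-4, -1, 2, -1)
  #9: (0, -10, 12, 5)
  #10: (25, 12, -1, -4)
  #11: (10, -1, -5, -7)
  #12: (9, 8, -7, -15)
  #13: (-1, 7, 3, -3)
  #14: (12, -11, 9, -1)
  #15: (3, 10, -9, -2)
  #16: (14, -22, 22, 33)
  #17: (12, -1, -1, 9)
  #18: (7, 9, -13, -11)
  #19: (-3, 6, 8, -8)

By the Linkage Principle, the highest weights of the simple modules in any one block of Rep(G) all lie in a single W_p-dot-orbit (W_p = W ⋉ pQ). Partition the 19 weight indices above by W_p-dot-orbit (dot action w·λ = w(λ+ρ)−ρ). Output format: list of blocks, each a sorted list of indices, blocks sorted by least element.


C ↔ A_4 under row/col permutation; |W(A_4)| = 120.

Folding the 19 weights λ_j+ρ into Ā_13 (reps in the given 4-coord order):

  λ_1 → (4, 2, 4, 1) · λ_2 → (0, 6, 4, 2) · λ_3 → (1, 0, 6, 4) · λ_4 → (4, 2, 4, 1) · λ_5 → (3, 0, 0, 0) · λ_6 → (1, 0, 6, 4) · λ_7 → (1, 0, 6, 4) · λ_8 → (3, 0, 0, 0) · λ_9 → (0, 6, 4, 2) · λ_10 → (3, 0, 0, 0) · λ_11 → (1, 0, 6, 4) · λ_12 → (0, 6, 4, 2) · λ_13 → (0, 6, 4, 2) · λ_14 → (3, 0, 0, 0) · λ_15 → (4, 2, 4, 1) · λ_16 → (8, 1, 0, 2) · λ_17 → (3, 0, 0, 0) · λ_18 → (0, 6, 4, 2) · λ_19 → (1, 0, 6, 4)

Partition of {1..19} into 5 W_13-dot-orbits:

[[1, 4, 15], [2, 9, 12, 13, 18], [3, 6, 7, 11, 19], [5, 8, 10, 14, 17], [16]]


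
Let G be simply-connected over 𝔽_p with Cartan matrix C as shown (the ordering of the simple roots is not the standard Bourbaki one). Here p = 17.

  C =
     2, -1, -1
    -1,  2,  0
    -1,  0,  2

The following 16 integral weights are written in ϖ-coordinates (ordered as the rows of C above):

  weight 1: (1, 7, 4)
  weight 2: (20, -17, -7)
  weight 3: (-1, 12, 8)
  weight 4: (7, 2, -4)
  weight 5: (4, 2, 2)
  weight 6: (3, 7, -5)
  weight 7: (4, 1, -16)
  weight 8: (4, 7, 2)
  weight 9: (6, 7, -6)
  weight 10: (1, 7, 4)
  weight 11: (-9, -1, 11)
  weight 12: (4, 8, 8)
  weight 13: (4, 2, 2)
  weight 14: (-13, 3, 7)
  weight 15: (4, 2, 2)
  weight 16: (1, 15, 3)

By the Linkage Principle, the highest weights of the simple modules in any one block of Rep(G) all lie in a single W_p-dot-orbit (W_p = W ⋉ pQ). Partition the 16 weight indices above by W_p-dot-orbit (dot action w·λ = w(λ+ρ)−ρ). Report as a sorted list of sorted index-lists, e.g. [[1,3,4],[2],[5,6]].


Root system A_3: the 3×3 matrix C matches after relabeling.

W_17-reps of the 16 weights in Ā_17 (same 3-coord order as C):

  λ_1+ρ ↦ (2, 8, 5)
  λ_2+ρ ↦ (1, 11, 1)
  λ_3+ρ ↦ (0, 8, 4)
  λ_4+ρ ↦ (5, 3, 3)
  λ_5+ρ ↦ (5, 3, 3)
  λ_6+ρ ↦ (0, 8, 4)
  λ_7+ρ ↦ (2, 8, 5)
  λ_8+ρ ↦ (5, 8, 3)
  λ_9+ρ ↦ (2, 8, 5)
  λ_10+ρ ↦ (2, 8, 5)
  λ_11+ρ ↦ (0, 8, 4)
  λ_12+ρ ↦ (5, 3, 3)
  λ_13+ρ ↦ (5, 3, 3)
  λ_14+ρ ↦ (0, 8, 4)
  λ_15+ρ ↦ (5, 3, 3)
  λ_16+ρ ↦ (1, 11, 1)

Linkage partition of the 16 weights (5 classes, p=17):

[[1, 7, 9, 10], [2, 16], [3, 6, 11, 14], [4, 5, 12, 13, 15], [8]]


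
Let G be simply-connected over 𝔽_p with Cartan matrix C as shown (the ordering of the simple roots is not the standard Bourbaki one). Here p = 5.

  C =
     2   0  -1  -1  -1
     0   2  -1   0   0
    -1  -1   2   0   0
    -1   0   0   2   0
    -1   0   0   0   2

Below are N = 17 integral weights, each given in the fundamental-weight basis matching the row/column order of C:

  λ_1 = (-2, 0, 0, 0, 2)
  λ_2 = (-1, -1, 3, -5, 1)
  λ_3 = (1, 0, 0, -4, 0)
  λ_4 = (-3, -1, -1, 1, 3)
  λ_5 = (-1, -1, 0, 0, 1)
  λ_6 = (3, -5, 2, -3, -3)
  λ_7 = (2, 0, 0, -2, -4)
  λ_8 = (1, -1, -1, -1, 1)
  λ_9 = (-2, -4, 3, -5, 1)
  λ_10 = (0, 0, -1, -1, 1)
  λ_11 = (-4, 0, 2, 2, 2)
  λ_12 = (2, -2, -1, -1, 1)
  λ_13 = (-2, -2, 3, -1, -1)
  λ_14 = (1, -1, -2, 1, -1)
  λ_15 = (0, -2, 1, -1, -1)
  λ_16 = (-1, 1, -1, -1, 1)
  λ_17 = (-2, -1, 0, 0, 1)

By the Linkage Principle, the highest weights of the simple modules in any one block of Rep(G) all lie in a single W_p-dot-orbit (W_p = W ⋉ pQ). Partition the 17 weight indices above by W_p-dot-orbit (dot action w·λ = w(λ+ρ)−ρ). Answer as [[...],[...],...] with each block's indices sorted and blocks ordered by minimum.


Cartan matrix: type D_5 (|W|=1920); un-permuting the 5 rows.

Ā_5 reps of the 17 weights (D_5, coords as presented):

    λ_1+ρ ↦ (1, 1, 0, 0, 2)
    λ_2+ρ ↦ (1, 1, 0, 0, 2)
    λ_3+ρ ↦ (1, 1, 0, 2, 0)
    λ_4+ρ ↦ (0, 2, 0, 0, 2)
    λ_5+ρ ↦ (0, 0, 1, 1, 2)
    λ_6+ρ ↦ (1, 1, 1, 0, 0)
    λ_7+ρ ↦ (1, 1, 0, 0, 2)
    λ_8+ρ ↦ (1, 1, 0, 0, 2)
    λ_9+ρ ↦ (1, 1, 0, 2, 0)
    λ_10+ρ ↦ (1, 1, 0, 0, 2)
    λ_11+ρ ↦ (1, 1, 1, 0, 0)
    λ_12+ρ ↦ (0, 2, 0, 0, 2)
    λ_13+ρ ↦ (1, 1, 1, 0, 0)
    λ_14+ρ ↦ (1, 1, 0, 2, 0)
    λ_15+ρ ↦ (1, 1, 1, 0, 0)
    λ_16+ρ ↦ (0, 2, 0, 0, 2)
    λ_17+ρ ↦ (1, 0, 0, 0, 1)

Linkage partition of the 17 weights (6 classes, p=5):

[[1, 2, 7, 8, 10], [3, 9, 14], [4, 12, 16], [5], [6, 11, 13, 15], [17]]


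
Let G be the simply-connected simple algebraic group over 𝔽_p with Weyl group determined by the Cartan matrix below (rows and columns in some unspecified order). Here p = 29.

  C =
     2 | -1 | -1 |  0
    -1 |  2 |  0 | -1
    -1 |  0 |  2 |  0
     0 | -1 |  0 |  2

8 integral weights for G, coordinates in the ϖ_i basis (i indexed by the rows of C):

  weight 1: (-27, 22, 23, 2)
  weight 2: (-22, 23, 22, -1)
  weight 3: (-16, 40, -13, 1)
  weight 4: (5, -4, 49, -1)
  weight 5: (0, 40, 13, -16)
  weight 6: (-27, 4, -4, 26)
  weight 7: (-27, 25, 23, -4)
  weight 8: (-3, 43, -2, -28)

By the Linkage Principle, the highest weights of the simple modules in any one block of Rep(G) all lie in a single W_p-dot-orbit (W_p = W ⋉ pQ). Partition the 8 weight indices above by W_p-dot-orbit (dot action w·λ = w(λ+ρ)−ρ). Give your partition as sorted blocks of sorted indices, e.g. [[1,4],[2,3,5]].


C ↔ A_4 under row/col permutation; |W(A_4)| = 120.

λ_j+ρ reflected into Ā_29 (⟨·,θ^∨⟩≤29); 4-tuples as given:

  λ_1+ρ ↦ (21, 3, 2, 0)
  λ_2+ρ ↦ (21, 3, 2, 0)
  λ_3+ρ ↦ (12, 2, 1, 12)
  λ_4+ρ ↦ (21, 3, 2, 0)
  λ_5+ρ ↦ (12, 2, 1, 12)
  λ_6+ρ ↦ (21, 3, 2, 0)
  λ_7+ρ ↦ (21, 3, 2, 0)
  λ_8+ρ ↦ (12, 2, 1, 12)

These 8 weights hit 2 W_29-dot-orbits; sizes (5, 3):

[[1, 2, 4, 6, 7], [3, 5, 8]]


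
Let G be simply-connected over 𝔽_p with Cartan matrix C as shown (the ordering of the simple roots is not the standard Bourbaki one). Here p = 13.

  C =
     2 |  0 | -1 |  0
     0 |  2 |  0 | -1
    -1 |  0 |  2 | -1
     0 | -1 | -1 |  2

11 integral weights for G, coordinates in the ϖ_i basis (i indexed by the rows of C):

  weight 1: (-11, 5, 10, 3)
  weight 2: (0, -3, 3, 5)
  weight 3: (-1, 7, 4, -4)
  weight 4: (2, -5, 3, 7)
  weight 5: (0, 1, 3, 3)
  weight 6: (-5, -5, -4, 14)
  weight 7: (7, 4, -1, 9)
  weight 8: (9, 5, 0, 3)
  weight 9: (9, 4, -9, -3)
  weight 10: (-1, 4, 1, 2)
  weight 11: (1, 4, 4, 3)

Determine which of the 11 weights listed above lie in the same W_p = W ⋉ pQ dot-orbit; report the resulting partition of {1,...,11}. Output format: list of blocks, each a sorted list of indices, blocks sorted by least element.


Type A_4, rank 4, |W|=120; reorder rows/cols to standard.

Folding the 11 weights λ_j+ρ into Ā_13 (reps in the given 4-coord order):

  λ_1+ρ ↦ (2, 2, 1, 2)
  λ_2+ρ ↦ (1, 2, 4, 4)
  λ_3+ρ ↦ (0, 5, 2, 3)
  λ_4+ρ ↦ (1, 2, 4, 4)
  λ_5+ρ ↦ (1, 2, 4, 4)
  λ_6+ρ ↦ (1, 2, 4, 4)
  λ_7+ρ ↦ (0, 5, 2, 3)
  λ_8+ρ ↦ (2, 2, 1, 2)
  λ_9+ρ ↦ (0, 5, 2, 3)
  λ_10+ρ ↦ (0, 5, 2, 3)
  λ_11+ρ ↦ (1, 2, 4, 4)

These 11 weights hit 3 W_13-dot-orbits; sizes (2, 5, 4):

[[1, 8], [2, 4, 5, 6, 11], [3, 7, 9, 10]]
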